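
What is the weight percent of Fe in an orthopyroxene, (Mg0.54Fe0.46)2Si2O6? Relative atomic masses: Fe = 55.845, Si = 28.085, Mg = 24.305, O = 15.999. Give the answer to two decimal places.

22.36 wt%

Molar mass of (Mg0.54Fe0.46)2Si2O6: 1.08*24.305 + 0.92*55.845 + 2*28.085 + 6*15.999 = 229.791 g/mol.
Mass of Fe per formula unit: 0.92 × 55.845 = 51.377 g.
Weight fraction Fe = 51.377 / 229.791 = 0.2236.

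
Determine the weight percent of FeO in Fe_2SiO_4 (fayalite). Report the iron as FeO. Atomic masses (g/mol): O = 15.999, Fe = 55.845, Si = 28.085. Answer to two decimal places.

70.51 wt%

Molar mass of Fe_2SiO_4 = 2×55.845 + 1×28.085 + 4×15.999 = 203.771 g/mol.
Each formula unit contains 2 Fe, equivalent to 2/1 = 2.0000 mol FeO.
M(FeO) = 1×55.845 + 1×15.999 = 71.844 g/mol.
Mass of FeO per formula unit = 2.0000 × 71.844 = 143.688 g.
FeO wt% = 143.688 / 203.771 × 100 = 70.51%.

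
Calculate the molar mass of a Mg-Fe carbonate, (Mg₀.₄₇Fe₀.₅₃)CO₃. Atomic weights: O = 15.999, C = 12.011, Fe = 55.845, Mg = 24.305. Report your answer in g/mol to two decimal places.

M = 0.47*24.305 + 0.53*55.845 + 1*12.011 + 3*15.999

101.03 g/mol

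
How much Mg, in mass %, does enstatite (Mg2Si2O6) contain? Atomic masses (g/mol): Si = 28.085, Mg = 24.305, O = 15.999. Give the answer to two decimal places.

Formula mass = 2*24.305 + 2*28.085 + 6*15.999 = 200.774 g/mol, of which 48.610 g is Mg.
So Mg makes up 48.610/200.774 = 0.2421 of the mass, i.e. 24.21%.

24.21 mass %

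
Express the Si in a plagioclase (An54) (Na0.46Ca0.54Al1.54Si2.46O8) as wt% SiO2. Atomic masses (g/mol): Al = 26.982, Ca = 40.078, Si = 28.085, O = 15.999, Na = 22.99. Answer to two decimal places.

54.57 wt%

Molar mass of Na0.46Ca0.54Al1.54Si2.46O8 = 0.46×22.99 + 0.54×40.078 + 1.54×26.982 + 2.46×28.085 + 8×15.999 = 270.851 g/mol.
Each formula unit contains 2.46 Si, equivalent to 2.46/1 = 2.4600 mol SiO2.
M(SiO2) = 1×28.085 + 2×15.999 = 60.083 g/mol.
Mass of SiO2 per formula unit = 2.4600 × 60.083 = 147.804 g.
SiO2 wt% = 147.804 / 270.851 × 100 = 54.57%.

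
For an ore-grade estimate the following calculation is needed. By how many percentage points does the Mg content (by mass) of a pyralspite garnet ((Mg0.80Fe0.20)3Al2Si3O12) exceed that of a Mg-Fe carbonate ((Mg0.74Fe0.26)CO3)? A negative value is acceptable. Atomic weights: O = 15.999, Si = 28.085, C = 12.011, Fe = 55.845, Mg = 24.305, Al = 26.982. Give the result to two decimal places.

-5.62 percentage points

Mg in (Mg0.80Fe0.20)3Al2Si3O12: molar mass 422.046 g/mol; 2.40×24.305 = 58.332 g → 13.82 wt%.
Mg in (Mg0.74Fe0.26)CO3: molar mass 92.513 g/mol; 0.74×24.305 = 17.986 g → 19.44 wt%.
Difference = 13.82 − 19.44 = -5.62 percentage points.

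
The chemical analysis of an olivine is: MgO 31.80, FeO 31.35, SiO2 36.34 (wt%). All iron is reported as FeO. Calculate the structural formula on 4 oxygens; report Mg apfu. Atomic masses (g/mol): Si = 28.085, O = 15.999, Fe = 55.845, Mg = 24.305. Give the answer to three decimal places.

MgO (M=40.304): mol = 0.78900; Mg = 0.78900, O = 0.78900.
FeO (M=71.844): mol = 0.43636; Fe = 0.43636, O = 0.43636.
SiO2 (M=60.083): mol = 0.60483; Si = 0.60483, O = 1.20966.
ΣO = 2.43502; factor = 4/ΣO = 1.64270.
Mg apfu = 0.78900 × 1.64270 = 1.296.

1.296 Mg apfu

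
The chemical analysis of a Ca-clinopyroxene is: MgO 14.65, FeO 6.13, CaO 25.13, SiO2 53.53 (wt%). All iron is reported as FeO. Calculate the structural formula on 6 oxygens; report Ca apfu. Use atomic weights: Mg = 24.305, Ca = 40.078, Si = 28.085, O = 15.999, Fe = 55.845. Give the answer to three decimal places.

14.65 wt% MgO ÷ 40.304 g/mol = 0.36349 mol, giving 0.36349 Mg and 0.36349 O.
6.13 wt% FeO ÷ 71.844 g/mol = 0.08532 mol, giving 0.08532 Fe and 0.08532 O.
25.13 wt% CaO ÷ 56.077 g/mol = 0.44813 mol, giving 0.44813 Ca and 0.44813 O.
53.53 wt% SiO2 ÷ 60.083 g/mol = 0.89093 mol, giving 0.89093 Si and 1.78186 O.
Oxygen sums to 2.67880; scaling by 6/2.67880 = 2.23981 puts the formula on 6 O.
Ca: 0.44813 × 2.23981 = 1.004 atoms per formula unit.

1.004 Ca apfu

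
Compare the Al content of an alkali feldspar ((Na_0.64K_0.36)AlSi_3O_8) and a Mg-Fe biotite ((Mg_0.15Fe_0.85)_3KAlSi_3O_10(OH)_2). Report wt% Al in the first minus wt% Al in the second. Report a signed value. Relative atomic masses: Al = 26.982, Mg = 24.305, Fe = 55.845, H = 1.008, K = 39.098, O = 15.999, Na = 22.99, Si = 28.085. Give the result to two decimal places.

Al in (Na_0.64K_0.36)AlSi_3O_8: molar mass 268.018 g/mol; 1×26.982 = 26.982 g → 10.07 wt%.
Al in (Mg_0.15Fe_0.85)_3KAlSi_3O_10(OH)_2: molar mass 497.681 g/mol; 1×26.982 = 26.982 g → 5.42 wt%.
Difference = 10.07 − 5.42 = 4.65 percentage points.

4.65 percentage points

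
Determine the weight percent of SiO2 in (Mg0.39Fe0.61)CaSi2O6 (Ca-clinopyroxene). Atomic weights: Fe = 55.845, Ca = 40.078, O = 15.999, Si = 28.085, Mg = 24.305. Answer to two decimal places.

Formula mass = 235.786 g/mol.
2 Si → 2.0000 mol SiO2 per formula unit; M(SiO2) = 60.083, so SiO2 mass = 120.166 g.
120.166/235.786 × 100 = 50.96 wt%.

50.96 wt%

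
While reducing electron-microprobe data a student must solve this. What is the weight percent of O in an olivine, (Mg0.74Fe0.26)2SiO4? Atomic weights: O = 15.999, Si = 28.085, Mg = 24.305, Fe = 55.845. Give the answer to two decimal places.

Formula mass = 1.48·24.305 + 0.52·55.845 + 1·28.085 + 4·15.999 = 157.092 g/mol, of which 63.996 g is O.
So O makes up 63.996/157.092 = 0.4074 of the mass, i.e. 40.74%.

40.74 mass %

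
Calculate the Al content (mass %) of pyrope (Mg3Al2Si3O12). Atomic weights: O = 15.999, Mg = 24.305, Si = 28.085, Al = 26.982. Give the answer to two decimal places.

M(Mg3Al2Si3O12) = 403.122 g/mol.
Al contributes 2 × 26.982 = 53.964 g per mole.
53.964/403.122 = 0.1339 → 13.39%.

13.39 mass %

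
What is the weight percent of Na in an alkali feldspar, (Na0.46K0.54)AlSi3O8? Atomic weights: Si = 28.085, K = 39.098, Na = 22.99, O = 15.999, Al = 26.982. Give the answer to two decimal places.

3.90 wt%

Molar mass of (Na0.46K0.54)AlSi3O8: 0.46·22.99 + 0.54·39.098 + 1·26.982 + 3·28.085 + 8·15.999 = 270.917 g/mol.
Mass of Na per formula unit: 0.46 × 22.99 = 10.575 g.
Weight fraction Na = 10.575 / 270.917 = 0.0390.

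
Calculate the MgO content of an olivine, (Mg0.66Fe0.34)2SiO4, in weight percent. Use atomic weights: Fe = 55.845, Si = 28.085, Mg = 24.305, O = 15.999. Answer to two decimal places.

32.81 wt%

M((Mg0.66Fe0.34)2SiO4) = 162.138 g/mol; M(MgO) = 40.304 g/mol.
Moles MgO per formula unit = 1.32 Mg ÷ 1 = 1.3200.
MgO fraction = (1.3200 × 40.304) / 162.138 = 53.201/162.138 = 0.3281.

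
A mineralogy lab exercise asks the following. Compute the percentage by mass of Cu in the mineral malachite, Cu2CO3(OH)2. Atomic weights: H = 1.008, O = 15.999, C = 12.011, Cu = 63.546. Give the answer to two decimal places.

M(Cu2CO3(OH)2) = 221.114 g/mol.
Cu contributes 2 × 63.546 = 127.092 g per mole.
127.092/221.114 = 0.5748 → 57.48%.

57.48 weight percent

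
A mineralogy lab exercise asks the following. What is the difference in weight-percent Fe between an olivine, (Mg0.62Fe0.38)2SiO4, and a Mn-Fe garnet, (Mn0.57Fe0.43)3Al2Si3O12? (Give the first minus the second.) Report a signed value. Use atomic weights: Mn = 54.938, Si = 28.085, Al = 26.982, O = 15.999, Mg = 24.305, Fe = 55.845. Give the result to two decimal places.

M((Mg0.62Fe0.38)2SiO4) = 164.661 g/mol, so wt% Fe = 42.442/164.661 × 100 = 25.78%.
M((Mn0.57Fe0.43)3Al2Si3O12) = 496.191 g/mol, so wt% Fe = 72.040/496.191 × 100 = 14.52%.
25.78 − 14.52 = 11.26 pp.

11.26 percentage points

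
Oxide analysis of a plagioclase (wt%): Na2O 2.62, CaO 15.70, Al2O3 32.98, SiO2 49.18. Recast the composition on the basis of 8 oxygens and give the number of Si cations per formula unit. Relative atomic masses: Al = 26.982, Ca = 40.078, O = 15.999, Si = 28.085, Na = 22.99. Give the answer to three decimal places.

2.62 wt% Na2O ÷ 61.979 g/mol = 0.04227 mol, giving 0.08454 Na and 0.04227 O.
15.70 wt% CaO ÷ 56.077 g/mol = 0.27997 mol, giving 0.27997 Ca and 0.27997 O.
32.98 wt% Al2O3 ÷ 101.961 g/mol = 0.32346 mol, giving 0.64692 Al and 0.97038 O.
49.18 wt% SiO2 ÷ 60.083 g/mol = 0.81853 mol, giving 0.81853 Si and 1.63706 O.
Oxygen sums to 2.92968; scaling by 8/2.92968 = 2.73067 puts the formula on 8 O.
Si: 0.81853 × 2.73067 = 2.235 atoms per formula unit.

2.235 Si apfu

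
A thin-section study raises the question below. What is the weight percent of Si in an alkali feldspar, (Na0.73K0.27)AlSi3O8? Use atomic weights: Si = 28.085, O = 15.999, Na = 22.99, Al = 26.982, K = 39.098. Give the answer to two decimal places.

31.61 mass %

Formula mass = 0.73*22.99 + 0.27*39.098 + 1*26.982 + 3*28.085 + 8*15.999 = 266.568 g/mol, of which 84.255 g is Si.
So Si makes up 84.255/266.568 = 0.3161 of the mass, i.e. 31.61%.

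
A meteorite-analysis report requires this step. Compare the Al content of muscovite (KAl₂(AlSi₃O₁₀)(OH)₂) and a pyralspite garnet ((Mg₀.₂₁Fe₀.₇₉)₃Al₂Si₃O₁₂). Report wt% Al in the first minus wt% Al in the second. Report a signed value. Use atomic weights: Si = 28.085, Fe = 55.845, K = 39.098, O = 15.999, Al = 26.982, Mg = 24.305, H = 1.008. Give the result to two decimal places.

First mineral: 80.946 g Al in 398.303 g formula = 20.32 wt% Al.
Second mineral: 53.964 g Al in 477.872 g formula = 11.29 wt% Al.
20.32% − 11.29% gives a difference of 9.03 percentage points.

9.03 percentage points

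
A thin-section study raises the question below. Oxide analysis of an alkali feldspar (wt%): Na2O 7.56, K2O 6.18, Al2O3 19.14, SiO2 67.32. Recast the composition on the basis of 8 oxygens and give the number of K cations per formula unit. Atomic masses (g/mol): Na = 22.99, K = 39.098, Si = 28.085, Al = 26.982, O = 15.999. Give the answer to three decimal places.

0.351 K apfu

7.56 wt% Na2O ÷ 61.979 g/mol = 0.12198 mol, giving 0.24396 Na and 0.12198 O.
6.18 wt% K2O ÷ 94.195 g/mol = 0.06561 mol, giving 0.13122 K and 0.06561 O.
19.14 wt% Al2O3 ÷ 101.961 g/mol = 0.18772 mol, giving 0.37544 Al and 0.56316 O.
67.32 wt% SiO2 ÷ 60.083 g/mol = 1.12045 mol, giving 1.12045 Si and 2.24090 O.
Oxygen sums to 2.99165; scaling by 8/2.99165 = 2.67411 puts the formula on 8 O.
K: 0.13122 × 2.67411 = 0.351 atoms per formula unit.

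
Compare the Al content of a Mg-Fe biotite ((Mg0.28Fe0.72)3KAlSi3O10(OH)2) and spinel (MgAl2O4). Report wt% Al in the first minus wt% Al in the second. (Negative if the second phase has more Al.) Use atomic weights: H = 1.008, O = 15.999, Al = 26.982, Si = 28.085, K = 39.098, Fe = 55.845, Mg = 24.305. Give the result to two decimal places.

-32.37 percentage points

First mineral: 26.982 g Al in 485.380 g formula = 5.56 wt% Al.
Second mineral: 53.964 g Al in 142.265 g formula = 37.93 wt% Al.
5.56% − 37.93% gives a difference of -32.37 percentage points.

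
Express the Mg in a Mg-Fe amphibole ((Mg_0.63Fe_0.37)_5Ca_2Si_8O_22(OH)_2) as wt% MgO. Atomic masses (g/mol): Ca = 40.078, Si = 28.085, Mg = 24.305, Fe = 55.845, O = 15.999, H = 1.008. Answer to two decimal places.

M((Mg_0.63Fe_0.37)_5Ca_2Si_8O_22(OH)_2) = 870.702 g/mol; M(MgO) = 40.304 g/mol.
Moles MgO per formula unit = 3.15 Mg ÷ 1 = 3.1500.
MgO fraction = (3.1500 × 40.304) / 870.702 = 126.958/870.702 = 0.1458.

14.58 wt%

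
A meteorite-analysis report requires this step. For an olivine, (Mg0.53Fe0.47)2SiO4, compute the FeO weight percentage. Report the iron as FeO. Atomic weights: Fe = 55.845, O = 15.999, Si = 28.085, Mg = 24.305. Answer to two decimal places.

Formula mass = 170.339 g/mol.
0.94 Fe → 0.9400 mol FeO per formula unit; M(FeO) = 71.844, so FeO mass = 67.533 g.
67.533/170.339 × 100 = 39.65 wt%.

39.65 wt%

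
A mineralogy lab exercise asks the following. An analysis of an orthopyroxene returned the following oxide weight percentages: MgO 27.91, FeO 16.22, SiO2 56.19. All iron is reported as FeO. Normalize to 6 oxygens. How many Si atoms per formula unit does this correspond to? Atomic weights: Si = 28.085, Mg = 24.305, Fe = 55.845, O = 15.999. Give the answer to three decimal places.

MgO: 27.91/40.304 = 0.69249 mol → 0.69249 mol Mg, 0.69249 mol O.
FeO: 16.22/71.844 = 0.22577 mol → 0.22577 mol Fe, 0.22577 mol O.
SiO2: 56.19/60.083 = 0.93521 mol → 0.93521 mol Si, 1.87042 mol O.
Total oxygen = 2.78868 mol. Normalization factor = 6/2.78868 = 2.15156.
Si per 6 O = 0.93521 × 2.15156 = 2.012.

2.012 Si apfu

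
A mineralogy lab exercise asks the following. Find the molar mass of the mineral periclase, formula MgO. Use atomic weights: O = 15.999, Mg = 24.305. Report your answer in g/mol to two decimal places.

40.30 g/mol

The formula mass is the sum 1×24.305 + 1×15.999.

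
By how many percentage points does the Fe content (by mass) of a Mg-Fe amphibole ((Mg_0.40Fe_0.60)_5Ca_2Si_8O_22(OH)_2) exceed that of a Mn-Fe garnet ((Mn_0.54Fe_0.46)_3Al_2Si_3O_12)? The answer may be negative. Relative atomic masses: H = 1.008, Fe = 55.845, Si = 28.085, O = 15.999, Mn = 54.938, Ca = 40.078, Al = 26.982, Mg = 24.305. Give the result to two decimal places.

2.94 percentage points

M((Mg_0.40Fe_0.60)_5Ca_2Si_8O_22(OH)_2) = 906.973 g/mol, so wt% Fe = 167.535/906.973 × 100 = 18.47%.
M((Mn_0.54Fe_0.46)_3Al_2Si_3O_12) = 496.273 g/mol, so wt% Fe = 77.066/496.273 × 100 = 15.53%.
18.47 − 15.53 = 2.94 pp.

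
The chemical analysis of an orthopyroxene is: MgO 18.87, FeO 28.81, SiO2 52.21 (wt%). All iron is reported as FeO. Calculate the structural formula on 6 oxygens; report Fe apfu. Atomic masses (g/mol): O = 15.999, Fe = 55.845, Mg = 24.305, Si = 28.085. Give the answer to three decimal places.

MgO: 18.87/40.304 = 0.46819 mol → 0.46819 mol Mg, 0.46819 mol O.
FeO: 28.81/71.844 = 0.40101 mol → 0.40101 mol Fe, 0.40101 mol O.
SiO2: 52.21/60.083 = 0.86896 mol → 0.86896 mol Si, 1.73792 mol O.
Total oxygen = 2.60712 mol. Normalization factor = 6/2.60712 = 2.30139.
Fe per 6 O = 0.40101 × 2.30139 = 0.923.

0.923 Fe apfu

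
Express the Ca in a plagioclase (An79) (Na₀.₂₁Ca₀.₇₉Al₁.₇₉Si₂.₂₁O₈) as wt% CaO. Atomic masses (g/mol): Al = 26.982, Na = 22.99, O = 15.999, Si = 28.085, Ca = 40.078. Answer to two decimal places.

16.12 wt%

Molar mass of Na₀.₂₁Ca₀.₇₉Al₁.₇₉Si₂.₂₁O₈ = 0.21·22.99 + 0.79·40.078 + 1.79·26.982 + 2.21·28.085 + 8·15.999 = 274.847 g/mol.
Each formula unit contains 0.79 Ca, equivalent to 0.79/1 = 0.7900 mol CaO.
M(CaO) = 1×40.078 + 1×15.999 = 56.077 g/mol.
Mass of CaO per formula unit = 0.7900 × 56.077 = 44.301 g.
CaO wt% = 44.301 / 274.847 × 100 = 16.12%.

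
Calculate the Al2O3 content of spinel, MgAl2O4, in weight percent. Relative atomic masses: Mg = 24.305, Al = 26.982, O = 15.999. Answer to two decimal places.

71.67 wt%

M(MgAl2O4) = 142.265 g/mol; M(Al2O3) = 101.961 g/mol.
Moles Al2O3 per formula unit = 2 Al ÷ 2 = 1.0000.
Al2O3 fraction = (1.0000 × 101.961) / 142.265 = 101.961/142.265 = 0.7167.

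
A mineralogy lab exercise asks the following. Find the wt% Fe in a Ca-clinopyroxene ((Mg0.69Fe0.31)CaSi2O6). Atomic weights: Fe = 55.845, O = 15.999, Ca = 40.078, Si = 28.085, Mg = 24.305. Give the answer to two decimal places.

7.65 mass %

M((Mg0.69Fe0.31)CaSi2O6) = 226.324 g/mol.
Fe contributes 0.31 × 55.845 = 17.312 g per mole.
17.312/226.324 = 0.0765 → 7.65%.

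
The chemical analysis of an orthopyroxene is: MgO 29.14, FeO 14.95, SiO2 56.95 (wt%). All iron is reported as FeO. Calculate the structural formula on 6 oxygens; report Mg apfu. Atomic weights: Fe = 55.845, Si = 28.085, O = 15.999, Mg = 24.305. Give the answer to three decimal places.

1.535 Mg apfu

29.14 wt% MgO ÷ 40.304 g/mol = 0.72301 mol, giving 0.72301 Mg and 0.72301 O.
14.95 wt% FeO ÷ 71.844 g/mol = 0.20809 mol, giving 0.20809 Fe and 0.20809 O.
56.95 wt% SiO2 ÷ 60.083 g/mol = 0.94786 mol, giving 0.94786 Si and 1.89572 O.
Oxygen sums to 2.82682; scaling by 6/2.82682 = 2.12253 puts the formula on 6 O.
Mg: 0.72301 × 2.12253 = 1.535 atoms per formula unit.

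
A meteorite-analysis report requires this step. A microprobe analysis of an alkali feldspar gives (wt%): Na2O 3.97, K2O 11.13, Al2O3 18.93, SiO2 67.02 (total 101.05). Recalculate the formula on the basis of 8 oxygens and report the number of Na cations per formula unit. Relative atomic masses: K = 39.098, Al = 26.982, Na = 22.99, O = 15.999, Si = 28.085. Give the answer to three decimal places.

Na2O (M=61.979): mol = 0.06405; Na = 0.12810, O = 0.06405.
K2O (M=94.195): mol = 0.11816; K = 0.23632, O = 0.11816.
Al2O3 (M=101.961): mol = 0.18566; Al = 0.37132, O = 0.55698.
SiO2 (M=60.083): mol = 1.11546; Si = 1.11546, O = 2.23092.
ΣO = 2.97011; factor = 8/ΣO = 2.69350.
Na apfu = 0.12810 × 2.69350 = 0.345.

0.345 Na apfu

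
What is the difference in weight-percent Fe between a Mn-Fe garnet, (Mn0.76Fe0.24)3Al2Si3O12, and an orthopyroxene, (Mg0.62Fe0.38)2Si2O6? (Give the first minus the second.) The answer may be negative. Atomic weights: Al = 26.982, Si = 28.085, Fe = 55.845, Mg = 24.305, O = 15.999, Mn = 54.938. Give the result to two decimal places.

First mineral: 40.208 g Fe in 495.674 g formula = 8.11 wt% Fe.
Second mineral: 42.442 g Fe in 224.744 g formula = 18.88 wt% Fe.
8.11% − 18.88% gives a difference of -10.77 percentage points.

-10.77 percentage points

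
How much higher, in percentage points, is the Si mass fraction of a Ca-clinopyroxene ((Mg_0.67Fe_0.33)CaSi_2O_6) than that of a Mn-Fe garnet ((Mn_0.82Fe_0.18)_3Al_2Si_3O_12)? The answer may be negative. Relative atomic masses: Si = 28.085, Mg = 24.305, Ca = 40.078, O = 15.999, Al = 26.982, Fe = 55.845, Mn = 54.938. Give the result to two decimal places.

M((Mg_0.67Fe_0.33)CaSi_2O_6) = 226.955 g/mol, so wt% Si = 56.170/226.955 × 100 = 24.75%.
M((Mn_0.82Fe_0.18)_3Al_2Si_3O_12) = 495.511 g/mol, so wt% Si = 84.255/495.511 × 100 = 17.00%.
24.75 − 17.00 = 7.75 pp.

7.75 percentage points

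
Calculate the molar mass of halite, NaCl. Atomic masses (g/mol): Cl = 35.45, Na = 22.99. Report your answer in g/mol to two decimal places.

58.44 g/mol

M = 1(22.99) + 1(35.45)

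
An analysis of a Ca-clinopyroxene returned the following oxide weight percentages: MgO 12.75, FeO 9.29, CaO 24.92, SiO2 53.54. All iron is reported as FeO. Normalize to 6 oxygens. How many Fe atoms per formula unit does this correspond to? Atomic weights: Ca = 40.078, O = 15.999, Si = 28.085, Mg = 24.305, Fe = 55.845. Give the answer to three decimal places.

0.290 Fe apfu

MgO: 12.75/40.304 = 0.31635 mol → 0.31635 mol Mg, 0.31635 mol O.
FeO: 9.29/71.844 = 0.12931 mol → 0.12931 mol Fe, 0.12931 mol O.
CaO: 24.92/56.077 = 0.44439 mol → 0.44439 mol Ca, 0.44439 mol O.
SiO2: 53.54/60.083 = 0.89110 mol → 0.89110 mol Si, 1.78220 mol O.
Total oxygen = 2.67225 mol. Normalization factor = 6/2.67225 = 2.24530.
Fe per 6 O = 0.12931 × 2.24530 = 0.290.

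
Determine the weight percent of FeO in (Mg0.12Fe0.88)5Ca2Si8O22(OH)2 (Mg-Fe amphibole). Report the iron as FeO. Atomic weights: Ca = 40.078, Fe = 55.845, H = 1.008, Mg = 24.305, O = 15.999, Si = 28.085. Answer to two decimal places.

Molar mass of (Mg0.12Fe0.88)5Ca2Si8O22(OH)2 = 0.60·24.305 + 4.40·55.845 + 2·40.078 + 8·28.085 + 24·15.999 + 2·1.008 = 951.129 g/mol.
Each formula unit contains 4.40 Fe, equivalent to 4.40/1 = 4.4000 mol FeO.
M(FeO) = 1×55.845 + 1×15.999 = 71.844 g/mol.
Mass of FeO per formula unit = 4.4000 × 71.844 = 316.114 g.
FeO wt% = 316.114 / 951.129 × 100 = 33.24%.

33.24 wt%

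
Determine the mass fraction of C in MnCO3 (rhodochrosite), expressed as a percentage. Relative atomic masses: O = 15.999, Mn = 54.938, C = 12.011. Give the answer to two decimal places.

10.45 wt%

Formula mass = 1×54.938 + 1×12.011 + 3×15.999 = 114.946 g/mol, of which 12.011 g is C.
So C makes up 12.011/114.946 = 0.1045 of the mass, i.e. 10.45%.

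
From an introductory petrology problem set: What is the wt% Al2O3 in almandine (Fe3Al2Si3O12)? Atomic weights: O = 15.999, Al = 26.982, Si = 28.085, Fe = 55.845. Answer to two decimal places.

Formula mass = 497.742 g/mol.
2 Al → 1.0000 mol Al2O3 per formula unit; M(Al2O3) = 101.961, so Al2O3 mass = 101.961 g.
101.961/497.742 × 100 = 20.48 wt%.

20.48 wt%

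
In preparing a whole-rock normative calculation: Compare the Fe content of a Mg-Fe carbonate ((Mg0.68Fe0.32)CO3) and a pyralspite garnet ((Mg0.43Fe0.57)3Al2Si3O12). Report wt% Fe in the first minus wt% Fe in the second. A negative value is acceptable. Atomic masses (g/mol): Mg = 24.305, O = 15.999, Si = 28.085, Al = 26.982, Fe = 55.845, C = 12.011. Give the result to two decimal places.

-1.96 percentage points

M((Mg0.68Fe0.32)CO3) = 94.406 g/mol, so wt% Fe = 17.870/94.406 × 100 = 18.93%.
M((Mg0.43Fe0.57)3Al2Si3O12) = 457.055 g/mol, so wt% Fe = 95.495/457.055 × 100 = 20.89%.
18.93 − 20.89 = -1.96 pp.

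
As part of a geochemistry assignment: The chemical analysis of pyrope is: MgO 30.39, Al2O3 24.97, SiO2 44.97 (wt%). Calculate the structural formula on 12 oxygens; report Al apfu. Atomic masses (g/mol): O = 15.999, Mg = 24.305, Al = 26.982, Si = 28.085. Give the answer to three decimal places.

1.969 Al apfu

MgO (M=40.304): mol = 0.75402; Mg = 0.75402, O = 0.75402.
Al2O3 (M=101.961): mol = 0.24490; Al = 0.48980, O = 0.73470.
SiO2 (M=60.083): mol = 0.74846; Si = 0.74846, O = 1.49692.
ΣO = 2.98564; factor = 12/ΣO = 4.01924.
Al apfu = 0.48980 × 4.01924 = 1.969.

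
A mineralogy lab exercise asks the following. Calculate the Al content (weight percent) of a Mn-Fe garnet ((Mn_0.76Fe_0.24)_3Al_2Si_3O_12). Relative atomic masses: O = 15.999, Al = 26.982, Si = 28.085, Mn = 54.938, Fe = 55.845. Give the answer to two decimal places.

Molar mass of (Mn_0.76Fe_0.24)_3Al_2Si_3O_12: 2.28*54.938 + 0.72*55.845 + 2*26.982 + 3*28.085 + 12*15.999 = 495.674 g/mol.
Mass of Al per formula unit: 2 × 26.982 = 53.964 g.
Weight fraction Al = 53.964 / 495.674 = 0.1089.

10.89 weight percent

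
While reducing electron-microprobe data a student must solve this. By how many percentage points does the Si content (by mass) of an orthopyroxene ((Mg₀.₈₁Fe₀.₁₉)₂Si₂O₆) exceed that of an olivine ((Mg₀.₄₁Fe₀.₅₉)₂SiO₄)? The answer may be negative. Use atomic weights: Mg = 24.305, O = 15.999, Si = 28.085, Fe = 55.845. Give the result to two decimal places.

M((Mg₀.₈₁Fe₀.₁₉)₂Si₂O₆) = 212.759 g/mol, so wt% Si = 56.170/212.759 × 100 = 26.40%.
M((Mg₀.₄₁Fe₀.₅₉)₂SiO₄) = 177.908 g/mol, so wt% Si = 28.085/177.908 × 100 = 15.79%.
26.40 − 15.79 = 10.61 pp.

10.61 percentage points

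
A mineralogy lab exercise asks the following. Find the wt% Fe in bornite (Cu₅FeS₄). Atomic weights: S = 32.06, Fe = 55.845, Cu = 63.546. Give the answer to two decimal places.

11.13 weight percent

Formula mass = 5×63.546 + 1×55.845 + 4×32.06 = 501.815 g/mol, of which 55.845 g is Fe.
So Fe makes up 55.845/501.815 = 0.1113 of the mass, i.e. 11.13%.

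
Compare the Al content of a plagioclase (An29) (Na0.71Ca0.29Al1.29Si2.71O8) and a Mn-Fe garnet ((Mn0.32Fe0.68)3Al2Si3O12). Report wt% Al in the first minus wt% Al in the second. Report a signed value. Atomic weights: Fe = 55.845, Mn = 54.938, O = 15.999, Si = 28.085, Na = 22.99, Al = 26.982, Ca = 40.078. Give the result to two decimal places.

First mineral: 34.807 g Al in 266.855 g formula = 13.04 wt% Al.
Second mineral: 53.964 g Al in 496.871 g formula = 10.86 wt% Al.
13.04% − 10.86% gives a difference of 2.18 percentage points.

2.18 percentage points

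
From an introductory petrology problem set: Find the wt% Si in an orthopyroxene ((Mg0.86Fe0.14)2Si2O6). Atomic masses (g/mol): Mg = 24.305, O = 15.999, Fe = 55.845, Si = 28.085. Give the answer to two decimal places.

Molar mass of (Mg0.86Fe0.14)2Si2O6: 1.72×24.305 + 0.28×55.845 + 2×28.085 + 6×15.999 = 209.605 g/mol.
Mass of Si per formula unit: 2 × 28.085 = 56.170 g.
Weight fraction Si = 56.170 / 209.605 = 0.2680.

26.80 mass %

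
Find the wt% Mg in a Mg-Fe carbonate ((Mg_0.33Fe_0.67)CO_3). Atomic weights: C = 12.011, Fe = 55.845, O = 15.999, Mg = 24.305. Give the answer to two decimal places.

7.61 weight percent

M((Mg_0.33Fe_0.67)CO_3) = 105.445 g/mol.
Mg contributes 0.33 × 24.305 = 8.021 g per mole.
8.021/105.445 = 0.0761 → 7.61%.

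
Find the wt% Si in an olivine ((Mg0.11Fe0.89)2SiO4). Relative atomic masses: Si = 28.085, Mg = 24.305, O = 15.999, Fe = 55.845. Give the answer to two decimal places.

14.27 weight percent

Formula mass = 0.22·24.305 + 1.78·55.845 + 1·28.085 + 4·15.999 = 196.832 g/mol, of which 28.085 g is Si.
So Si makes up 28.085/196.832 = 0.1427 of the mass, i.e. 14.27%.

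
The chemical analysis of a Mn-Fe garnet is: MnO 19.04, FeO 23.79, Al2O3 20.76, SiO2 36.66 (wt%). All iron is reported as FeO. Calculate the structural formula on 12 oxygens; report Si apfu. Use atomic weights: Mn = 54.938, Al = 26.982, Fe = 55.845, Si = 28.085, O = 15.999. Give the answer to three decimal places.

MnO: 19.04/70.937 = 0.26841 mol → 0.26841 mol Mn, 0.26841 mol O.
FeO: 23.79/71.844 = 0.33113 mol → 0.33113 mol Fe, 0.33113 mol O.
Al2O3: 20.76/101.961 = 0.20361 mol → 0.40722 mol Al, 0.61083 mol O.
SiO2: 36.66/60.083 = 0.61016 mol → 0.61016 mol Si, 1.22032 mol O.
Total oxygen = 2.43069 mol. Normalization factor = 12/2.43069 = 4.93687.
Si per 12 O = 0.61016 × 4.93687 = 3.012.

3.012 Si apfu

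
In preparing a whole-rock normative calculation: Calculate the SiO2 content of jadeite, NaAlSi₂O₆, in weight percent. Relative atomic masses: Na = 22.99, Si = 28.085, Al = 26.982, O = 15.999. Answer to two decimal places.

Formula mass = 202.136 g/mol.
2 Si → 2.0000 mol SiO2 per formula unit; M(SiO2) = 60.083, so SiO2 mass = 120.166 g.
120.166/202.136 × 100 = 59.45 wt%.

59.45 wt%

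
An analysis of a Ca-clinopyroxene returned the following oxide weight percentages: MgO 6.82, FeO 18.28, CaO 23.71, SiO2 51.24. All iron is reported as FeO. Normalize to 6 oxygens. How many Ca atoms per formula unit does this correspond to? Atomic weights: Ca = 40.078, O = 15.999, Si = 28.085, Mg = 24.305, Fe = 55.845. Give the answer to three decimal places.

0.994 Ca apfu

MgO: 6.82/40.304 = 0.16921 mol → 0.16921 mol Mg, 0.16921 mol O.
FeO: 18.28/71.844 = 0.25444 mol → 0.25444 mol Fe, 0.25444 mol O.
CaO: 23.71/56.077 = 0.42281 mol → 0.42281 mol Ca, 0.42281 mol O.
SiO2: 51.24/60.083 = 0.85282 mol → 0.85282 mol Si, 1.70564 mol O.
Total oxygen = 2.55210 mol. Normalization factor = 6/2.55210 = 2.35101.
Ca per 6 O = 0.42281 × 2.35101 = 0.994.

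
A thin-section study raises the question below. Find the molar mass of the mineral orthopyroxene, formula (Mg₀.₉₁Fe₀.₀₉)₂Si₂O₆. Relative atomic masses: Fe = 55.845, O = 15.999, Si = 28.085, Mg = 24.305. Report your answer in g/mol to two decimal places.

206.45 g/mol

The formula mass is the sum 1.82*24.305 + 0.18*55.845 + 2*28.085 + 6*15.999.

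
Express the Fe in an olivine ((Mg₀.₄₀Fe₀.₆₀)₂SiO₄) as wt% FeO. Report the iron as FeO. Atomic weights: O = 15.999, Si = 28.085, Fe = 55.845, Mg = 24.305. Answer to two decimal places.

48.29 wt%

Formula mass = 178.539 g/mol.
1.20 Fe → 1.2000 mol FeO per formula unit; M(FeO) = 71.844, so FeO mass = 86.213 g.
86.213/178.539 × 100 = 48.29 wt%.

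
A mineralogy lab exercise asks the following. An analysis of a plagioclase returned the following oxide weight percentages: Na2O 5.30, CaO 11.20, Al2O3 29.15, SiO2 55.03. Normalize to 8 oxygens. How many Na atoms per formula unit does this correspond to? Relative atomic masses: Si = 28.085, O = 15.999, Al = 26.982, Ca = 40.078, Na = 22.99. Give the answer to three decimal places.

Na2O: 5.30/61.979 = 0.08551 mol → 0.17102 mol Na, 0.08551 mol O.
CaO: 11.20/56.077 = 0.19973 mol → 0.19973 mol Ca, 0.19973 mol O.
Al2O3: 29.15/101.961 = 0.28589 mol → 0.57178 mol Al, 0.85767 mol O.
SiO2: 55.03/60.083 = 0.91590 mol → 0.91590 mol Si, 1.83180 mol O.
Total oxygen = 2.97471 mol. Normalization factor = 8/2.97471 = 2.68934.
Na per 8 O = 0.17102 × 2.68934 = 0.460.

0.460 Na apfu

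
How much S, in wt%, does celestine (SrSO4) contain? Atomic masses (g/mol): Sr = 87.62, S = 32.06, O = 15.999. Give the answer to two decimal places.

17.45 wt%

Molar mass of SrSO4: 1·87.62 + 1·32.06 + 4·15.999 = 183.676 g/mol.
Mass of S per formula unit: 1 × 32.06 = 32.060 g.
Weight fraction S = 32.060 / 183.676 = 0.1745.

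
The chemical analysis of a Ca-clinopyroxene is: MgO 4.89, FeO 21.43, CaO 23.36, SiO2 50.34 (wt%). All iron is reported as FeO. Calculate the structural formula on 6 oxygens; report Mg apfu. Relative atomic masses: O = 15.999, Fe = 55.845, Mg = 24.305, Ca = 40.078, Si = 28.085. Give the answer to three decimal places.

MgO: 4.89/40.304 = 0.12133 mol → 0.12133 mol Mg, 0.12133 mol O.
FeO: 21.43/71.844 = 0.29829 mol → 0.29829 mol Fe, 0.29829 mol O.
CaO: 23.36/56.077 = 0.41657 mol → 0.41657 mol Ca, 0.41657 mol O.
SiO2: 50.34/60.083 = 0.83784 mol → 0.83784 mol Si, 1.67568 mol O.
Total oxygen = 2.51187 mol. Normalization factor = 6/2.51187 = 2.38866.
Mg per 6 O = 0.12133 × 2.38866 = 0.290.

0.290 Mg apfu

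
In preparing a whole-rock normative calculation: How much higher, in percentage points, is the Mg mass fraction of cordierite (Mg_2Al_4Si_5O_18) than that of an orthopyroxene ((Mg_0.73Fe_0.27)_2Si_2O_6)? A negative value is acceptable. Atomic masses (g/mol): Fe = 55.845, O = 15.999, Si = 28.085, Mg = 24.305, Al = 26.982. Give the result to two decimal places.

First mineral: 48.610 g Mg in 584.945 g formula = 8.31 wt% Mg.
Second mineral: 35.485 g Mg in 217.806 g formula = 16.29 wt% Mg.
8.31% − 16.29% gives a difference of -7.98 percentage points.

-7.98 percentage points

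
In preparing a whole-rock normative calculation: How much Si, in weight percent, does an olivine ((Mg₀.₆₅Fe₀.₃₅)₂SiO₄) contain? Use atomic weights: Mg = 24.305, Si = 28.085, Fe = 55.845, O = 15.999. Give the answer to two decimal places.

17.25 weight percent

Molar mass of (Mg₀.₆₅Fe₀.₃₅)₂SiO₄: 1.30×24.305 + 0.70×55.845 + 1×28.085 + 4×15.999 = 162.769 g/mol.
Mass of Si per formula unit: 1 × 28.085 = 28.085 g.
Weight fraction Si = 28.085 / 162.769 = 0.1725.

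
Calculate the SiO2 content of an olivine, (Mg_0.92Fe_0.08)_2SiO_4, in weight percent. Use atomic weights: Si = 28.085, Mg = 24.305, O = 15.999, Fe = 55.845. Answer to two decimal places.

41.23 wt%

Molar mass of (Mg_0.92Fe_0.08)_2SiO_4 = 1.84·24.305 + 0.16·55.845 + 1·28.085 + 4·15.999 = 145.737 g/mol.
Each formula unit contains 1 Si, equivalent to 1/1 = 1.0000 mol SiO2.
M(SiO2) = 1×28.085 + 2×15.999 = 60.083 g/mol.
Mass of SiO2 per formula unit = 1.0000 × 60.083 = 60.083 g.
SiO2 wt% = 60.083 / 145.737 × 100 = 41.23%.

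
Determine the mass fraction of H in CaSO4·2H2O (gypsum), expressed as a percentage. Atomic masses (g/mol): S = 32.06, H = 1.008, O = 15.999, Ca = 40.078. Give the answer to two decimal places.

Formula mass = 1*40.078 + 1*32.06 + 6*15.999 + 4*1.008 = 172.164 g/mol, of which 4.032 g is H.
So H makes up 4.032/172.164 = 0.0234 of the mass, i.e. 2.34%.

2.34 wt%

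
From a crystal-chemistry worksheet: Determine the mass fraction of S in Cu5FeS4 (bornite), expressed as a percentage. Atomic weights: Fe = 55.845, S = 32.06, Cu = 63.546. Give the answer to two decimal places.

25.56 wt%

Formula mass = 5*63.546 + 1*55.845 + 4*32.06 = 501.815 g/mol, of which 128.240 g is S.
So S makes up 128.240/501.815 = 0.2556 of the mass, i.e. 25.56%.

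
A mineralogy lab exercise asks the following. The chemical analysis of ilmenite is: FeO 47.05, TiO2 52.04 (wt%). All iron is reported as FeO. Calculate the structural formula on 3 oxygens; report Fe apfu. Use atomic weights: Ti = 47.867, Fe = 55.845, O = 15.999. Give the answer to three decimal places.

1.003 Fe apfu

FeO (M=71.844): mol = 0.65489; Fe = 0.65489, O = 0.65489.
TiO2 (M=79.865): mol = 0.65160; Ti = 0.65160, O = 1.30320.
ΣO = 1.95809; factor = 3/ΣO = 1.53211.
Fe apfu = 0.65489 × 1.53211 = 1.003.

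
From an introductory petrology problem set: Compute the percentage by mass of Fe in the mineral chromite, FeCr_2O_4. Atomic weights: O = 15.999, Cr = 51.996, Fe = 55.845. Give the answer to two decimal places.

24.95 mass %

Molar mass of FeCr_2O_4: 1×55.845 + 2×51.996 + 4×15.999 = 223.833 g/mol.
Mass of Fe per formula unit: 1 × 55.845 = 55.845 g.
Weight fraction Fe = 55.845 / 223.833 = 0.2495.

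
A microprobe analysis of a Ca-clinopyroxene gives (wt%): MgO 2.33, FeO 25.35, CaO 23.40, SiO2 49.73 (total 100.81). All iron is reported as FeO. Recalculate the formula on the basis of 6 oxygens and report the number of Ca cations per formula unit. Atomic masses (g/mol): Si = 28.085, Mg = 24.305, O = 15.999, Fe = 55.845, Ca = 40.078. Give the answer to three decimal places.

1.008 Ca apfu

2.33 wt% MgO ÷ 40.304 g/mol = 0.05781 mol, giving 0.05781 Mg and 0.05781 O.
25.35 wt% FeO ÷ 71.844 g/mol = 0.35285 mol, giving 0.35285 Fe and 0.35285 O.
23.40 wt% CaO ÷ 56.077 g/mol = 0.41728 mol, giving 0.41728 Ca and 0.41728 O.
49.73 wt% SiO2 ÷ 60.083 g/mol = 0.82769 mol, giving 0.82769 Si and 1.65538 O.
Oxygen sums to 2.48332; scaling by 6/2.48332 = 2.41612 puts the formula on 6 O.
Ca: 0.41728 × 2.41612 = 1.008 atoms per formula unit.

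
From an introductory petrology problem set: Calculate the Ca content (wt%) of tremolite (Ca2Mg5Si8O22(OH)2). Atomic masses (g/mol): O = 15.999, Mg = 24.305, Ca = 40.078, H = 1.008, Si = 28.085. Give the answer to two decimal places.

Formula mass = 2*40.078 + 5*24.305 + 8*28.085 + 24*15.999 + 2*1.008 = 812.353 g/mol, of which 80.156 g is Ca.
So Ca makes up 80.156/812.353 = 0.0987 of the mass, i.e. 9.87%.

9.87 wt%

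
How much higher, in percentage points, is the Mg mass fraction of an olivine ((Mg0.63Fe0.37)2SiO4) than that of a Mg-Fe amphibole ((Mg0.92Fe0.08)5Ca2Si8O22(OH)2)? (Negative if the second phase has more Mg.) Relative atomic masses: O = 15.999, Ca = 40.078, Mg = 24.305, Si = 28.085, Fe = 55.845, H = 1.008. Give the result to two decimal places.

First mineral: 30.624 g Mg in 164.031 g formula = 18.67 wt% Mg.
Second mineral: 111.803 g Mg in 824.969 g formula = 13.55 wt% Mg.
18.67% − 13.55% gives a difference of 5.12 percentage points.

5.12 percentage points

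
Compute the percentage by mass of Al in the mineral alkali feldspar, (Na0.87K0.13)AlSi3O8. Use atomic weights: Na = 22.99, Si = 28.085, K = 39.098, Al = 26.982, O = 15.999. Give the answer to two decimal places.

Formula mass = 0.87*22.99 + 0.13*39.098 + 1*26.982 + 3*28.085 + 8*15.999 = 264.313 g/mol, of which 26.982 g is Al.
So Al makes up 26.982/264.313 = 0.1021 of the mass, i.e. 10.21%.

10.21 weight percent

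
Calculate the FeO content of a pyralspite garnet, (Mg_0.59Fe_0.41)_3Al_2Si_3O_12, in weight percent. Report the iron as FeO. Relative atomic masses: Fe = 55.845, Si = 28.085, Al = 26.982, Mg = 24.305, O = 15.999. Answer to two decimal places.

20.00 wt%

Molar mass of (Mg_0.59Fe_0.41)_3Al_2Si_3O_12 = 1.77·24.305 + 1.23·55.845 + 2·26.982 + 3·28.085 + 12·15.999 = 441.916 g/mol.
Each formula unit contains 1.23 Fe, equivalent to 1.23/1 = 1.2300 mol FeO.
M(FeO) = 1×55.845 + 1×15.999 = 71.844 g/mol.
Mass of FeO per formula unit = 1.2300 × 71.844 = 88.368 g.
FeO wt% = 88.368 / 441.916 × 100 = 20.00%.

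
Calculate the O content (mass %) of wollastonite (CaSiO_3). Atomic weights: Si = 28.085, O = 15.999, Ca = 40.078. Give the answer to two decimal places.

41.32 mass %

M(CaSiO_3) = 116.160 g/mol.
O contributes 3 × 15.999 = 47.997 g per mole.
47.997/116.160 = 0.4132 → 41.32%.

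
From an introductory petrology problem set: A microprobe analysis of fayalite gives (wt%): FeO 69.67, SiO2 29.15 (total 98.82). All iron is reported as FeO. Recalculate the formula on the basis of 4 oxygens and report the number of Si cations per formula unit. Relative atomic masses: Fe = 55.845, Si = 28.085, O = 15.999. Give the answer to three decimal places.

1.000 Si apfu

FeO (M=71.844): mol = 0.96974; Fe = 0.96974, O = 0.96974.
SiO2 (M=60.083): mol = 0.48516; Si = 0.48516, O = 0.97032.
ΣO = 1.94006; factor = 4/ΣO = 2.06179.
Si apfu = 0.48516 × 2.06179 = 1.000.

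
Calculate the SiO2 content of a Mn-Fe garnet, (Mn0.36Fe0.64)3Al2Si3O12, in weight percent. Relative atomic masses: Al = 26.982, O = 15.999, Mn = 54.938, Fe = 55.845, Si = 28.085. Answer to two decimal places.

M((Mn0.36Fe0.64)3Al2Si3O12) = 496.762 g/mol; M(SiO2) = 60.083 g/mol.
Moles SiO2 per formula unit = 3 Si ÷ 1 = 3.0000.
SiO2 fraction = (3.0000 × 60.083) / 496.762 = 180.249/496.762 = 0.3628.

36.28 wt%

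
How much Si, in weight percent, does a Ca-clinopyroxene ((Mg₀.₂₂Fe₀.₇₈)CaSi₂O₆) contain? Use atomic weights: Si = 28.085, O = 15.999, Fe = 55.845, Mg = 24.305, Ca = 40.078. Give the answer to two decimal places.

M((Mg₀.₂₂Fe₀.₇₈)CaSi₂O₆) = 241.148 g/mol.
Si contributes 2 × 28.085 = 56.170 g per mole.
56.170/241.148 = 0.2329 → 23.29%.

23.29 weight percent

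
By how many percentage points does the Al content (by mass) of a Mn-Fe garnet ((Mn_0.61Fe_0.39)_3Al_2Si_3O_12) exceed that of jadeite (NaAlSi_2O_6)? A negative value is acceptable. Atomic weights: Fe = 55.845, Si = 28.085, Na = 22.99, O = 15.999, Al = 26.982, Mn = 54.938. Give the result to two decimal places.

-2.47 percentage points

Al in (Mn_0.61Fe_0.39)_3Al_2Si_3O_12: molar mass 496.082 g/mol; 2×26.982 = 53.964 g → 10.88 wt%.
Al in NaAlSi_2O_6: molar mass 202.136 g/mol; 1×26.982 = 26.982 g → 13.35 wt%.
Difference = 10.88 − 13.35 = -2.47 percentage points.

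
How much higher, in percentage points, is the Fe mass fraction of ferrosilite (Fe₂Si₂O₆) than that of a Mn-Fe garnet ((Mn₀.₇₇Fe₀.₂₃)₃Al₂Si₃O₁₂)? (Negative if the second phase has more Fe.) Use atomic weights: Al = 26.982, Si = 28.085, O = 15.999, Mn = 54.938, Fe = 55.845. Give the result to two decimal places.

First mineral: 111.690 g Fe in 263.854 g formula = 42.33 wt% Fe.
Second mineral: 38.533 g Fe in 495.647 g formula = 7.77 wt% Fe.
42.33% − 7.77% gives a difference of 34.56 percentage points.

34.56 percentage points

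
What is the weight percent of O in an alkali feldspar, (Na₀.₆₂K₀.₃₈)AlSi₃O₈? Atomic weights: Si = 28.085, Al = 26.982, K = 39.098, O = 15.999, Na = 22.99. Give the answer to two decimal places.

Formula mass = 0.62*22.99 + 0.38*39.098 + 1*26.982 + 3*28.085 + 8*15.999 = 268.340 g/mol, of which 127.992 g is O.
So O makes up 127.992/268.340 = 0.4770 of the mass, i.e. 47.70%.

47.70 mass %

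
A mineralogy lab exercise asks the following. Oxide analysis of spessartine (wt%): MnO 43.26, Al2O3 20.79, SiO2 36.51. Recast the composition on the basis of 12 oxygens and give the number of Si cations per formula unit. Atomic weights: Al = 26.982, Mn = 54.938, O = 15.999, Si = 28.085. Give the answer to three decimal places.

MnO (M=70.937): mol = 0.60984; Mn = 0.60984, O = 0.60984.
Al2O3 (M=101.961): mol = 0.20390; Al = 0.40780, O = 0.61170.
SiO2 (M=60.083): mol = 0.60766; Si = 0.60766, O = 1.21532.
ΣO = 2.43686; factor = 12/ΣO = 4.92437.
Si apfu = 0.60766 × 4.92437 = 2.992.

2.992 Si apfu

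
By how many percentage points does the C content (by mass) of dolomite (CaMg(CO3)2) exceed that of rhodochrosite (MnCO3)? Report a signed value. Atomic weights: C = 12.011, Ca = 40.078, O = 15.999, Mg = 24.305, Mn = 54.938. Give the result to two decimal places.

2.58 percentage points

C in CaMg(CO3)2: molar mass 184.399 g/mol; 2×12.011 = 24.022 g → 13.03 wt%.
C in MnCO3: molar mass 114.946 g/mol; 1×12.011 = 12.011 g → 10.45 wt%.
Difference = 13.03 − 10.45 = 2.58 percentage points.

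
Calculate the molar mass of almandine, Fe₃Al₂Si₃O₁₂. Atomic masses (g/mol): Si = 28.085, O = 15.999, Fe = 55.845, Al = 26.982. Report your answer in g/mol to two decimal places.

497.74 g/mol

M = 3(55.845) + 2(26.982) + 3(28.085) + 12(15.999)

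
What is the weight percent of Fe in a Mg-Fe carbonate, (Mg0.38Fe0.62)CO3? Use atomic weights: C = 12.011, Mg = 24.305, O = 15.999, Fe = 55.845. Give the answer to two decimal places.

M((Mg0.38Fe0.62)CO3) = 103.868 g/mol.
Fe contributes 0.62 × 55.845 = 34.624 g per mole.
34.624/103.868 = 0.3333 → 33.33%.

33.33 wt%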